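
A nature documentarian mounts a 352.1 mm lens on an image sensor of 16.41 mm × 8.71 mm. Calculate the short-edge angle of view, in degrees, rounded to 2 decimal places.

Angle of view α = 2·arctan(h/2f) with h = 8.71 mm and f = 352.1 mm.
h/2f = 0.01237; arctan(0.01237) ≈ 0.7086°, so α ≈ 1.4173°.

1.42°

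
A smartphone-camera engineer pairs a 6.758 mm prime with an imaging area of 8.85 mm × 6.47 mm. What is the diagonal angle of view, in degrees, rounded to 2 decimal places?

Sensor diagonal = √(8.85² + 6.47²) = √120.1834 ≈ 10.9628 mm.
Angle of view α = 2·arctan(d/2f) with d = 10.9628 mm and f = 6.758 mm.
d/2f = 0.81110; arctan(0.81110) ≈ 39.0455°, so α ≈ 78.0910°.

78.09°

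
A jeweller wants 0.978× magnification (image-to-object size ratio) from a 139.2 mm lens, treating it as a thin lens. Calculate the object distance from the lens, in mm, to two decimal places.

With m = dᵢ/dₒ and 1/f = 1/dₒ + 1/dᵢ, substituting dᵢ = m·dₒ gives 1/f = (1 + 1/m)/dₒ, hence dₒ = f·(1 + 1/m).
dₒ = 139.2 × (1 + 1/0.978) = 139.2 × 2.02249 ≈ 281.531 mm.

281.53 mm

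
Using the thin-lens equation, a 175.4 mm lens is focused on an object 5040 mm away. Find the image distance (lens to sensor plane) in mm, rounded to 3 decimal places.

181.724 mm

1/dᵢ = 1/f − 1/dₒ = 1/175.4 − 1/5040 = 0.0055028 mm⁻¹.
dᵢ = 1/0.0055028 ≈ 181.7243 mm.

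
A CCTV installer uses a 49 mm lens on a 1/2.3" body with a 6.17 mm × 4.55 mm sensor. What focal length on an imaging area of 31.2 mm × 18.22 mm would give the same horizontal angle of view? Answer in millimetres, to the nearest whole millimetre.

248 mm

Equal angle of view means equal width/f ratio, so f₂ = f₁ · (width₂/width₁) = 49 × 31.2/6.17.
f₂ = 49 × 5.05673 ≈ 247.780 mm.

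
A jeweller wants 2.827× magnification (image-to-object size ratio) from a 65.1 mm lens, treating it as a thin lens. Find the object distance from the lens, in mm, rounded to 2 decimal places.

88.13 mm

With m = dᵢ/dₒ and 1/f = 1/dₒ + 1/dᵢ, substituting dᵢ = m·dₒ gives 1/f = (1 + 1/m)/dₒ, hence dₒ = f·(1 + 1/m).
dₒ = 65.1 × (1 + 1/2.827) = 65.1 × 1.35373 ≈ 88.128 mm.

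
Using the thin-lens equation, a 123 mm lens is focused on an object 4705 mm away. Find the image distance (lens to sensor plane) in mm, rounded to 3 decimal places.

126.302 mm

1/dᵢ = 1/f − 1/dₒ = 1/123 − 1/4705 = 0.0079175 mm⁻¹.
dᵢ = 1/0.0079175 ≈ 126.3018 mm.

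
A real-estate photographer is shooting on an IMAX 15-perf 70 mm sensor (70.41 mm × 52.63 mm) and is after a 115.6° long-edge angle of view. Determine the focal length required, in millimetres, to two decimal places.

22.17 mm

From α = 2·arctan(w/2f) we get f = w / (2·tan(α/2)).
With w = 70.41 mm and α/2 = 57.8°, tan(α/2) ≈ 1.58797, so f ≈ 70.41 / 3.17595 ≈ 22.1698 mm.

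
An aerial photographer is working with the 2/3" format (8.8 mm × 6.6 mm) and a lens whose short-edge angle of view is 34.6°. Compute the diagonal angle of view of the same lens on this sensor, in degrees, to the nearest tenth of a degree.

54.9°

From the short-edge AOV: f = 6.6 / (2·tan(17.3°)) = 6.6 / 0.62293 ≈ 10.5951 mm.
Sensor diagonal = √(8.8² + 6.6²) = √121.0000 ≈ 11.0000 mm.
Diagonal AOV = 2·arctan(11.0000 / (2 × 10.5951)) = 2·arctan(0.51911) ≈ 54.8685°.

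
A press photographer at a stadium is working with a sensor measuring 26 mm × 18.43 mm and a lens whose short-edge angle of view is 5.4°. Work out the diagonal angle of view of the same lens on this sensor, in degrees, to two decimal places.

From the short-edge AOV: f = 18.43 / (2·tan(2.7°)) = 18.43 / 0.09432 ≈ 195.4036 mm.
Sensor diagonal = √(26² + 18.43²) = √1015.6649 ≈ 31.8695 mm.
Diagonal AOV = 2·arctan(31.8695 / (2 × 195.4036)) = 2·arctan(0.08155) ≈ 9.3241°.

9.32°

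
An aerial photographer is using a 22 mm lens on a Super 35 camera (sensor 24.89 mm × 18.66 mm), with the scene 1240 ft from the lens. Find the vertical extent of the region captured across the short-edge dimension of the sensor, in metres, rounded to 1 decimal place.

320.6 m

dₒ: 1240 ft × 304.8 mm/ft = 377951.99 mm.
Similar triangles through the lens centre give W/dₒ = h/dᵢ; with 1/f = 1/dₒ + 1/dᵢ this gives W = h·(dₒ − f)/f.
W = 18.66 mm × (377952 − 22) / 22 = 18.66 × 17178.6358 ≈ 320553.344 mm = 320.553 m.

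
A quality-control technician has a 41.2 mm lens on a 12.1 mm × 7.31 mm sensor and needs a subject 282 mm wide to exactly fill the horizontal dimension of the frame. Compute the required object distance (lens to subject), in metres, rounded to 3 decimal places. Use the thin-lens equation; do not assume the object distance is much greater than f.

Magnification m = w/W = dᵢ/dₒ; combined with 1/f = 1/dₒ + 1/dᵢ this gives dₒ = f·(1 + W/w).
dₒ = 41.2 mm × (1 + 282/12.1) = 41.2 × 24.3058 ≈ 1001.398 mm = 1.0014 m.

1.001 m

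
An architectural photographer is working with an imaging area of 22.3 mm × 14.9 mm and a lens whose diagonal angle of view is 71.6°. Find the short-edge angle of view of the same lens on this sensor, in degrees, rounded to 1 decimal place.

43.7°

Sensor diagonal = √(22.3² + 14.9²) = √719.3000 ≈ 26.8198 mm.
From the diagonal AOV: f = 26.8198 / (2·tan(35.8°)) = 26.8198 / 1.44245 ≈ 18.5933 mm.
Short-edge AOV = 2·arctan(14.9 / (2 × 18.5933)) = 2·arctan(0.40068) ≈ 43.6702°.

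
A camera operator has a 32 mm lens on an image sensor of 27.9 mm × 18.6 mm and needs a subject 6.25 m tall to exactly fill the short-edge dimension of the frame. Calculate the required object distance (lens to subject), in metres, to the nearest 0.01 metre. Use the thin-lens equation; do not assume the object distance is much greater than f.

10.78 m

W: 6.25 m = 6250 mm.
Magnification m = h/W = dᵢ/dₒ; combined with 1/f = 1/dₒ + 1/dᵢ this gives dₒ = f·(1 + W/h).
dₒ = 32 mm × (1 + 6250/18.6) = 32 × 337.0215 ≈ 10784.688 mm = 10.7847 m.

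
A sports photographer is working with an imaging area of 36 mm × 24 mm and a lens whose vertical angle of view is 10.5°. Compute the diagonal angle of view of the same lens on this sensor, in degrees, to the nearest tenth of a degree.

18.8°

From the vertical AOV: f = 24 / (2·tan(5.25°)) = 24 / 0.18377 ≈ 130.5951 mm.
Sensor diagonal = √(36² + 24²) = √1872.0000 ≈ 43.2666 mm.
Diagonal AOV = 2·arctan(43.2666 / (2 × 130.5951)) = 2·arctan(0.16565) ≈ 18.8115°.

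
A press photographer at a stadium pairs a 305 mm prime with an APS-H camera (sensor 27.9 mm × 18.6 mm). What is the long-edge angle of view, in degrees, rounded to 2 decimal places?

5.24°

Angle of view α = 2·arctan(w/2f) with w = 27.9 mm and f = 305 mm.
w/2f = 0.04574; arctan(0.04574) ≈ 2.6188°, so α ≈ 5.2375°.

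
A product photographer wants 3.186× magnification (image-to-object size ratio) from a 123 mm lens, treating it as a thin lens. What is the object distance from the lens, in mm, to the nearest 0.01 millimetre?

161.61 mm

With m = dᵢ/dₒ and 1/f = 1/dₒ + 1/dᵢ, substituting dᵢ = m·dₒ gives 1/f = (1 + 1/m)/dₒ, hence dₒ = f·(1 + 1/m).
dₒ = 123 × (1 + 1/3.186) = 123 × 1.31387 ≈ 161.606 mm.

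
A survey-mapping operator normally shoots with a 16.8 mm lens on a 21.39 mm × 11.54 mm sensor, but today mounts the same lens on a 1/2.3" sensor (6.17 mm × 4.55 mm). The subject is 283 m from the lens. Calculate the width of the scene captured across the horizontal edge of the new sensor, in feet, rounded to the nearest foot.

The focal length stays 16.8 mm; the relevant sensor dimension is now w = 6.17 mm. Object distance dₒ = 283 m = 283000 mm.
Thin-lens field width W = w·(dₒ − f)/f = 6.17 × (283000 − 16.8)/16.8 ≈ 103928.949 mm = 103928.949/304.8 ft = 340.974 ft.

341 ft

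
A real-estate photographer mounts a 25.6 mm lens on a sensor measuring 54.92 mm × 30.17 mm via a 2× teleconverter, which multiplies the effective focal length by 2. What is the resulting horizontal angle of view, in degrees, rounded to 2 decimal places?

56.41°

Effective focal length f = 25.6 × 2 = 51.2 mm.
α = 2·arctan(54.92 / (2 × 51.2)) = 2·arctan(0.53633) ≈ 56.4118°.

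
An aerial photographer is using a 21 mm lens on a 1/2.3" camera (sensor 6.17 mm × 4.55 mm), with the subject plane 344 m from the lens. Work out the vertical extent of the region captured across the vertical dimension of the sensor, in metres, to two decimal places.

dₒ: 344 m = 344000 mm.
Similar triangles through the lens centre give W/dₒ = h/dᵢ; with 1/f = 1/dₒ + 1/dᵢ this gives W = h·(dₒ − f)/f.
W = 4.55 mm × (344000 − 21) / 21 = 4.55 × 16379.9524 ≈ 74528.783 mm = 74.5288 m.

74.53 m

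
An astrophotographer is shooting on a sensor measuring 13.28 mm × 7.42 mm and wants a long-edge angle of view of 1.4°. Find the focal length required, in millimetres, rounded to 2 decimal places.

From α = 2·arctan(w/2f) we get f = w / (2·tan(α/2)).
With w = 13.28 mm and α/2 = 0.7°, tan(α/2) ≈ 0.01222, so f ≈ 13.28 / 0.02444 ≈ 543.4644 mm.

543.46 mm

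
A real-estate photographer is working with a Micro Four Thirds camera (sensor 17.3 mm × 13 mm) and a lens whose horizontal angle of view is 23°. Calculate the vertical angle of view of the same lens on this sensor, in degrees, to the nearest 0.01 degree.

17.38°

From the horizontal AOV: f = 17.3 / (2·tan(11.5°)) = 17.3 / 0.40690 ≈ 42.5161 mm.
Vertical AOV = 2·arctan(13 / (2 × 42.5161)) = 2·arctan(0.15288) ≈ 17.3845°.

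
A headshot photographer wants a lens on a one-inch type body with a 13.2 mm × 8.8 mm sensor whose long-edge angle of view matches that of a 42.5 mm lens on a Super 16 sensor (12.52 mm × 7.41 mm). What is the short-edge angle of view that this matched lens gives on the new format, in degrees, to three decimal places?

Equal long-edge AOV ⇒ f₂ = f₁ · 13.2/12.52 = 42.5 × 1.05431 ≈ 44.8083 mm.
Short-edge AOV on the new format = 2·arctan(8.8 / (2 × 44.8083)) = 2·arctan(0.09820) ≈ 11.2165°.

11.216°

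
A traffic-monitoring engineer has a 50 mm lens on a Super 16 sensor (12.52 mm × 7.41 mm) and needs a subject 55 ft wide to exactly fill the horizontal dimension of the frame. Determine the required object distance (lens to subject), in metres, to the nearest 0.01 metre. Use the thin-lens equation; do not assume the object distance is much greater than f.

67.00 m

W: 55 ft × 304.8 mm/ft = 16764.00 mm.
Magnification m = w/W = dᵢ/dₒ; combined with 1/f = 1/dₒ + 1/dᵢ this gives dₒ = f·(1 + W/w).
dₒ = 50 mm × (1 + 16764/12.52) = 50 × 1339.9776 ≈ 66998.880 mm = 66.9989 m.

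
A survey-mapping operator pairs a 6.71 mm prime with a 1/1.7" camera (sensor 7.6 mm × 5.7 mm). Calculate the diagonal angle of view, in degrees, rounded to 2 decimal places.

Sensor diagonal = √(7.6² + 5.7²) = √90.2500 ≈ 9.5000 mm.
Angle of view α = 2·arctan(d/2f) with d = 9.5000 mm and f = 6.71 mm.
d/2f = 0.70790; arctan(0.70790) ≈ 35.2946°, so α ≈ 70.5893°.

70.59°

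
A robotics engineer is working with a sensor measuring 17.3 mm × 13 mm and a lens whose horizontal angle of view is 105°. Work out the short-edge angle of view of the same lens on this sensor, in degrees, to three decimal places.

88.802°

From the horizontal AOV: f = 17.3 / (2·tan(52.5°)) = 17.3 / 2.60645 ≈ 6.6374 mm.
Short-edge AOV = 2·arctan(13 / (2 × 6.6374)) = 2·arctan(0.97930) ≈ 88.8018°.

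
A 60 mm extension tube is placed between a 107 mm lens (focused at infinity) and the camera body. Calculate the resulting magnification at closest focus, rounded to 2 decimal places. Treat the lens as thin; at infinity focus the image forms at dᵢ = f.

The tube moves the image plane from f to f + e, so dᵢ = 107 + 60 = 167 mm. Focus is achieved when 1/f = 1/dₒ + 1/dᵢ, giving dₒ = 1/(1/f − 1/(f+e)).
Magnification m = dᵢ/dₒ = (f+e)·(1/f − 1/(f+e)) = e/f = 60/107 ≈ 0.5607.

0.56×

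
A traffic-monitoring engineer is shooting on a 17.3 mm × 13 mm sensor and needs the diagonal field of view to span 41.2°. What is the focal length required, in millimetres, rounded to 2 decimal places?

Sensor diagonal = √(17.3² + 13²) = √468.2900 ≈ 21.6400 mm.
From α = 2·arctan(d/2f) we get f = d / (2·tan(α/2)).
With d = 21.6400 mm and α/2 = 20.6°, tan(α/2) ≈ 0.37588, so f ≈ 21.6400 / 0.75175 ≈ 28.7862 mm.

28.79 mm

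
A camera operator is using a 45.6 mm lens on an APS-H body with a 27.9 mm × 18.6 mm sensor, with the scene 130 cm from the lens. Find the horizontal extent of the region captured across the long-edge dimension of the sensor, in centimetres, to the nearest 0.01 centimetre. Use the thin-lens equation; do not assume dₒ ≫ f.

76.75 cm

dₒ: 130 cm = 1300 mm.
Similar triangles through the lens centre give W/dₒ = w/dᵢ; with 1/f = 1/dₒ + 1/dᵢ this gives W = w·(dₒ − f)/f.
W = 27.9 mm × (1300 − 45.6) / 45.6 = 27.9 × 27.5088 ≈ 767.495 mm = 76.7495 cm.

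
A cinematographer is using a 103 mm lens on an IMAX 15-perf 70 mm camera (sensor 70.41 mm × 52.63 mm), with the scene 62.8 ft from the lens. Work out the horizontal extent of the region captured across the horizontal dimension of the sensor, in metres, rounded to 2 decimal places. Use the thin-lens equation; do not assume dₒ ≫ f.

13.01 m

dₒ: 62.8 ft × 304.8 mm/ft = 19141.44 mm.
Similar triangles through the lens centre give W/dₒ = w/dᵢ; with 1/f = 1/dₒ + 1/dᵢ this gives W = w·(dₒ − f)/f.
W = 70.41 mm × (19141.4 − 103) / 103 = 70.41 × 184.8392 ≈ 13014.529 mm = 13.0145 m.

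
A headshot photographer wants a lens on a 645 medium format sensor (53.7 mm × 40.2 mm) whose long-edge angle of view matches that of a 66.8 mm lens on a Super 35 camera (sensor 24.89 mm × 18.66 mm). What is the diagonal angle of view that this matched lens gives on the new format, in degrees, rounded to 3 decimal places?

Equal long-edge AOV ⇒ f₂ = f₁ · 53.7/24.89 = 66.8 × 2.15749 ≈ 144.1205 mm.
Sensor diagonal = √(53.7² + 40.2²) = √4499.7300 ≈ 67.0800 mm.
Diagonal AOV on the new format = 2·arctan(67.0800 / (2 × 144.1205)) = 2·arctan(0.23272) ≈ 26.2016°.

26.202°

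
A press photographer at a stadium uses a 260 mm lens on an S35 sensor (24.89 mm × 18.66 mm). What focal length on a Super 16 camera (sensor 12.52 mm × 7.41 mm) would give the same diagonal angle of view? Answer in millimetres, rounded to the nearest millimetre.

122 mm

Sensor diagonal = √(24.89² + 18.66²) = √967.7077 ≈ 31.1080 mm.
Sensor diagonal = √(12.52² + 7.41²) = √211.6585 ≈ 14.5485 mm.
Equal angle of view means equal diagonal/f ratio, so f₂ = f₁ · (diagonal₂/diagonal₁) = 260 × 14.5485/31.1080.
f₂ = 260 × 0.46768 ≈ 121.596 mm.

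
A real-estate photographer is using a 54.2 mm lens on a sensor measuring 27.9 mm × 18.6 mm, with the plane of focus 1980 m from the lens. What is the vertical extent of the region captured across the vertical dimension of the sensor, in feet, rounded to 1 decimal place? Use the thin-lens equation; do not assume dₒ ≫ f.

dₒ: 1980 m = 1.98e+06 mm.
Similar triangles through the lens centre give W/dₒ = h/dᵢ; with 1/f = 1/dₒ + 1/dᵢ this gives W = h·(dₒ − f)/f.
W = 18.6 mm × (1.98e+06 − 54.2) / 54.2 = 18.6 × 36530.3653 ≈ 679464.795 mm = 679464.795/304.8 ft = 2229.22 ft.

2229.2 ft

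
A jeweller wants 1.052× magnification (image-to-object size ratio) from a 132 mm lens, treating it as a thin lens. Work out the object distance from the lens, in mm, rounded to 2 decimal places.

With m = dᵢ/dₒ and 1/f = 1/dₒ + 1/dᵢ, substituting dᵢ = m·dₒ gives 1/f = (1 + 1/m)/dₒ, hence dₒ = f·(1 + 1/m).
dₒ = 132 × (1 + 1/1.052) = 132 × 1.95057 ≈ 257.475 mm.

257.48 mm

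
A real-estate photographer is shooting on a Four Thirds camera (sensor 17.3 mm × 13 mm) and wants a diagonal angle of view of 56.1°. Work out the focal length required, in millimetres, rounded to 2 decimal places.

20.31 mm

Sensor diagonal = √(17.3² + 13²) = √468.2900 ≈ 21.6400 mm.
From α = 2·arctan(d/2f) we get f = d / (2·tan(α/2)).
With d = 21.6400 mm and α/2 = 28.05°, tan(α/2) ≈ 0.53283, so f ≈ 21.6400 / 1.06566 ≈ 20.3067 mm.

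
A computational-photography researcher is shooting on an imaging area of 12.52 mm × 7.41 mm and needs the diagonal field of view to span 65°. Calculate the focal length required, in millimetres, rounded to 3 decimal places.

11.418 mm

Sensor diagonal = √(12.52² + 7.41²) = √211.6585 ≈ 14.5485 mm.
From α = 2·arctan(d/2f) we get f = d / (2·tan(α/2)).
With d = 14.5485 mm and α/2 = 32.5°, tan(α/2) ≈ 0.63707, so f ≈ 14.5485 / 1.27414 ≈ 11.4183 mm.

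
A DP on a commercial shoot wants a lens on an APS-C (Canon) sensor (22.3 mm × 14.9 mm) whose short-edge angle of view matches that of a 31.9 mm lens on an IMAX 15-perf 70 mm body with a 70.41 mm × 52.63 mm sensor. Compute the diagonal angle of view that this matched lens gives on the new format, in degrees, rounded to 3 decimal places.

112.082°

Equal short-edge AOV ⇒ f₂ = f₁ · 14.9/52.63 = 31.9 × 0.28311 ≈ 9.0312 mm.
Sensor diagonal = √(22.3² + 14.9²) = √719.3000 ≈ 26.8198 mm.
Diagonal AOV on the new format = 2·arctan(26.8198 / (2 × 9.0312)) = 2·arctan(1.48485) ≈ 112.0818°.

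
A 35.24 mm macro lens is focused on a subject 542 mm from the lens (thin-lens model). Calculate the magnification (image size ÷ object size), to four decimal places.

Thin lens: 1/f = 1/dₒ + 1/dᵢ → 1/dᵢ = 1/35.24 − 1/542 = 0.0265318 mm⁻¹, so dᵢ ≈ 37.6906 mm.
Magnification m = dᵢ/dₒ = 37.6906/542 ≈ 0.06954.

0.0695×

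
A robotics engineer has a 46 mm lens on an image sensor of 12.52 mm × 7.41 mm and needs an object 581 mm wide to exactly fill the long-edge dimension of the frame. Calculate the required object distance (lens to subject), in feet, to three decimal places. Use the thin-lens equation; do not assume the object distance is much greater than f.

7.154 ft

Magnification m = w/W = dᵢ/dₒ; combined with 1/f = 1/dₒ + 1/dᵢ this gives dₒ = f·(1 + W/w).
dₒ = 46 mm × (1 + 581/12.52) = 46 × 47.4058 ≈ 2180.665 mm = 2180.665/304.8 ft = 7.15441 ft.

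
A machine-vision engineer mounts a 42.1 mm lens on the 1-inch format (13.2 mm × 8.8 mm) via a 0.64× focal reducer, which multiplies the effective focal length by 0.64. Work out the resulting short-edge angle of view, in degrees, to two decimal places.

Effective focal length f = 42.1 × 0.64 = 26.944 mm.
α = 2·arctan(8.8 / (2 × 26.944)) = 2·arctan(0.16330) ≈ 18.5493°.

18.55°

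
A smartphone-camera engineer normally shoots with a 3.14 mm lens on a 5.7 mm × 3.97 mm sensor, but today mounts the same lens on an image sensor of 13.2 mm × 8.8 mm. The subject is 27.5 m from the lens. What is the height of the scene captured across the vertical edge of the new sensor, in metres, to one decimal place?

77.1 m

The focal length stays 3.14 mm; the relevant sensor dimension is now h = 8.8 mm. Object distance dₒ = 27.5 m = 27500 mm.
Thin-lens field height W = h·(dₒ − f)/f = 8.8 × (27500 − 3.14)/3.14 ≈ 77061.264 mm = 77.0613 m.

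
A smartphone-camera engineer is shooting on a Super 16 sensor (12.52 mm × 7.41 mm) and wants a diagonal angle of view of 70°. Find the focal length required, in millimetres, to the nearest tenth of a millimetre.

Sensor diagonal = √(12.52² + 7.41²) = √211.6585 ≈ 14.5485 mm.
From α = 2·arctan(d/2f) we get f = d / (2·tan(α/2)).
With d = 14.5485 mm and α/2 = 35°, tan(α/2) ≈ 0.70021, so f ≈ 14.5485 / 1.40042 ≈ 10.3887 mm.

10.4 mm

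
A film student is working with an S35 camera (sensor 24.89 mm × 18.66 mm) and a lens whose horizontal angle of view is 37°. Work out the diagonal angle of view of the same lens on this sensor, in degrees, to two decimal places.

From the horizontal AOV: f = 24.89 / (2·tan(18.5°)) = 24.89 / 0.66919 ≈ 37.1942 mm.
Sensor diagonal = √(24.89² + 18.66²) = √967.7077 ≈ 31.1080 mm.
Diagonal AOV = 2·arctan(31.1080 / (2 × 37.1942)) = 2·arctan(0.41818) ≈ 45.3878°.

45.39°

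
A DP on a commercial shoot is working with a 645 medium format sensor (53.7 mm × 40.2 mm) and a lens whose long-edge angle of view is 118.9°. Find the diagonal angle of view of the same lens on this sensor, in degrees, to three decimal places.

129.419°

From the long-edge AOV: f = 53.7 / (2·tan(59.45°)) = 53.7 / 3.38856 ≈ 15.8474 mm.
Sensor diagonal = √(53.7² + 40.2²) = √4499.7300 ≈ 67.0800 mm.
Diagonal AOV = 2·arctan(67.0800 / (2 × 15.8474)) = 2·arctan(2.11643) ≈ 129.4191°.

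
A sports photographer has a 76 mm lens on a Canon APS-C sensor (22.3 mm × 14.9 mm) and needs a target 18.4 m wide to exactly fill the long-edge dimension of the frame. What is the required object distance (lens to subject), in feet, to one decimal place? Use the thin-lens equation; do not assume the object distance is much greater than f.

W: 18.4 m = 18400 mm.
Magnification m = w/W = dᵢ/dₒ; combined with 1/f = 1/dₒ + 1/dᵢ this gives dₒ = f·(1 + W/w).
dₒ = 76 mm × (1 + 18400/22.3) = 76 × 826.1121 ≈ 62784.520 mm = 62784.520/304.8 ft = 205.986 ft.

206.0 ft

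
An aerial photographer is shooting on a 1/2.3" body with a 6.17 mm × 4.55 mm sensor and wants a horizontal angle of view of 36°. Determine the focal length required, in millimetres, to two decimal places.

From α = 2·arctan(w/2f) we get f = w / (2·tan(α/2)).
With w = 6.17 mm and α/2 = 18°, tan(α/2) ≈ 0.32492, so f ≈ 6.17 / 0.64984 ≈ 9.4947 mm.

9.49 mm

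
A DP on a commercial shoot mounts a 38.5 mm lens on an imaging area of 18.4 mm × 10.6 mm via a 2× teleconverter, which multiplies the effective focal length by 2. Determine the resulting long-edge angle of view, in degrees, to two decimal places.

Effective focal length f = 38.5 × 2 = 77 mm.
α = 2·arctan(18.4 / (2 × 77)) = 2·arctan(0.11948) ≈ 13.6269°.

13.63°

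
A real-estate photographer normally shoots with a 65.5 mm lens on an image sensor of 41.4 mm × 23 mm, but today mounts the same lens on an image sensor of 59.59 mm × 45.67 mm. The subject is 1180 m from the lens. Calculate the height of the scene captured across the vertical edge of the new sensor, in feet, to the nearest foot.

2699 ft

The focal length stays 65.5 mm; the relevant sensor dimension is now h = 45.67 mm. Object distance dₒ = 1180 m = 1.18e+06 mm.
Thin-lens field height W = h·(dₒ − f)/f = 45.67 × (1.18e+06 − 65.5)/65.5 ≈ 822711.582 mm = 822711.582/304.8 ft = 2699.19 ft.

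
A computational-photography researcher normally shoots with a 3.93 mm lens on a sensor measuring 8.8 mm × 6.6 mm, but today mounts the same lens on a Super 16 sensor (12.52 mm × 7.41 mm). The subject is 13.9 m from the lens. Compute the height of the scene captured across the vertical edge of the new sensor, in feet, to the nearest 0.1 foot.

86.0 ft

The focal length stays 3.93 mm; the relevant sensor dimension is now h = 7.41 mm. Object distance dₒ = 13.9 m = 13900 mm.
Thin-lens field height W = h·(dₒ − f)/f = 7.41 × (13900 − 3.93)/3.93 ≈ 26200.987 mm = 26200.987/304.8 ft = 85.9612 ft.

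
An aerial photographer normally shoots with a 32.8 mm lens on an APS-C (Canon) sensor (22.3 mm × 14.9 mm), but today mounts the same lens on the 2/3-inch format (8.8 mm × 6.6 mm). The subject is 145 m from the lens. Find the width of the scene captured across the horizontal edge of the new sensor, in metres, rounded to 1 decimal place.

38.9 m

The focal length stays 32.8 mm; the relevant sensor dimension is now w = 8.8 mm. Object distance dₒ = 145 m = 145000 mm.
Thin-lens field width W = w·(dₒ − f)/f = 8.8 × (145000 − 32.8)/32.8 ≈ 38893.639 mm = 38.8936 m.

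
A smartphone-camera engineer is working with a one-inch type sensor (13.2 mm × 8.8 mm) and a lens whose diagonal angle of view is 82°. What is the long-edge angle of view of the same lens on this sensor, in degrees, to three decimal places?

Sensor diagonal = √(13.2² + 8.8²) = √251.6800 ≈ 15.8644 mm.
From the diagonal AOV: f = 15.8644 / (2·tan(41°)) = 15.8644 / 1.73857 ≈ 9.1250 mm.
Long-edge AOV = 2·arctan(13.2 / (2 × 9.1250)) = 2·arctan(0.72329) ≈ 71.7557°.

71.756°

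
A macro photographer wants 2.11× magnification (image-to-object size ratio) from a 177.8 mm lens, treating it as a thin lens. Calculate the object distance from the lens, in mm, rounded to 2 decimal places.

With m = dᵢ/dₒ and 1/f = 1/dₒ + 1/dᵢ, substituting dᵢ = m·dₒ gives 1/f = (1 + 1/m)/dₒ, hence dₒ = f·(1 + 1/m).
dₒ = 177.8 × (1 + 1/2.11) = 177.8 × 1.47393 ≈ 262.065 mm.

262.07 mm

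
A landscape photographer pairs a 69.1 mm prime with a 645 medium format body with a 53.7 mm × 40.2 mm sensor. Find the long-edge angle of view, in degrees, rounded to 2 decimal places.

42.47°

Angle of view α = 2·arctan(w/2f) with w = 53.7 mm and f = 69.1 mm.
w/2f = 0.38857; arctan(0.38857) ≈ 21.2345°, so α ≈ 42.4690°.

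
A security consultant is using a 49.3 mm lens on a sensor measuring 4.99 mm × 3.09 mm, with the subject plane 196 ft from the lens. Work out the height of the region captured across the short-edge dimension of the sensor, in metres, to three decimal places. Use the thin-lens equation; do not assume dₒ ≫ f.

dₒ: 196 ft × 304.8 mm/ft = 59740.80 mm.
Similar triangles through the lens centre give W/dₒ = h/dᵢ; with 1/f = 1/dₒ + 1/dᵢ this gives W = h·(dₒ − f)/f.
W = 3.09 mm × (59740.8 − 49.3) / 49.3 = 3.09 × 1210.7809 ≈ 3741.313 mm = 3.74131 m.

3.741 m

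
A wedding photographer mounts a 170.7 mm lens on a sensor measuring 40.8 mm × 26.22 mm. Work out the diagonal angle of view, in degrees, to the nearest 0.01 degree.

16.17°

Sensor diagonal = √(40.8² + 26.22²) = √2352.1284 ≈ 48.4987 mm.
Angle of view α = 2·arctan(d/2f) with d = 48.4987 mm and f = 170.7 mm.
d/2f = 0.14206; arctan(0.14206) ≈ 8.0852°, so α ≈ 16.1705°.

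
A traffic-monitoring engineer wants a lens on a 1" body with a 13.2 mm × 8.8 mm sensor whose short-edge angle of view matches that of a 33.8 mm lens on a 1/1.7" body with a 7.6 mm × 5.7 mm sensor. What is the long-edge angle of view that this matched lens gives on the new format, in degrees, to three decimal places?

14.417°

Equal short-edge AOV ⇒ f₂ = f₁ · 8.8/5.7 = 33.8 × 1.54386 ≈ 52.1825 mm.
Long-edge AOV on the new format = 2·arctan(13.2 / (2 × 52.1825)) = 2·arctan(0.12648) ≈ 14.4169°.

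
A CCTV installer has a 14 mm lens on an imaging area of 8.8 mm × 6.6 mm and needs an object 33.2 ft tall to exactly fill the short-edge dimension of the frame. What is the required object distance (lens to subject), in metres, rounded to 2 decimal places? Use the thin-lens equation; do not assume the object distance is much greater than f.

W: 33.2 ft × 304.8 mm/ft = 10119.36 mm.
Magnification m = h/W = dᵢ/dₒ; combined with 1/f = 1/dₒ + 1/dᵢ this gives dₒ = f·(1 + W/h).
dₒ = 14 mm × (1 + 10119.4/6.6) = 14 × 1534.2363 ≈ 21479.308 mm = 21.4793 m.

21.48 m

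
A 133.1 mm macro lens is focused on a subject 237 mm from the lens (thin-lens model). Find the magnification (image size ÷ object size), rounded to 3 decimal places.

Thin lens: 1/f = 1/dₒ + 1/dᵢ → 1/dᵢ = 1/133.1 − 1/237 = 0.0032937 mm⁻¹, so dᵢ ≈ 303.6064 mm.
Magnification m = dᵢ/dₒ = 303.6064/237 ≈ 1.28104.

1.281×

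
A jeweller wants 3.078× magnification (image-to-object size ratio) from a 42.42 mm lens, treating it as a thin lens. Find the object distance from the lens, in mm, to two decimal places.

56.20 mm

With m = dᵢ/dₒ and 1/f = 1/dₒ + 1/dᵢ, substituting dᵢ = m·dₒ gives 1/f = (1 + 1/m)/dₒ, hence dₒ = f·(1 + 1/m).
dₒ = 42.42 × (1 + 1/3.078) = 42.42 × 1.32489 ≈ 56.202 mm.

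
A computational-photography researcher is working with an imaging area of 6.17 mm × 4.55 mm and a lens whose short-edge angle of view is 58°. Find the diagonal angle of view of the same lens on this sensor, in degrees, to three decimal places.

86.088°

From the short-edge AOV: f = 4.55 / (2·tan(29°)) = 4.55 / 1.10862 ≈ 4.1042 mm.
Sensor diagonal = √(6.17² + 4.55²) = √58.7714 ≈ 7.6663 mm.
Diagonal AOV = 2·arctan(7.6663 / (2 × 4.1042)) = 2·arctan(0.93395) ≈ 86.0879°.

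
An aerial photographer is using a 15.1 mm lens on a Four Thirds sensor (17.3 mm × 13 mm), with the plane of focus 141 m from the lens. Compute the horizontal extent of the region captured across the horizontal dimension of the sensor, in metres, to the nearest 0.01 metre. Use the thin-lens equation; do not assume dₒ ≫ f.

dₒ: 141 m = 141000 mm.
Similar triangles through the lens centre give W/dₒ = w/dᵢ; with 1/f = 1/dₒ + 1/dᵢ this gives W = w·(dₒ − f)/f.
W = 17.3 mm × (141000 − 15.1) / 15.1 = 17.3 × 9336.7483 ≈ 161525.746 mm = 161.526 m.

161.53 m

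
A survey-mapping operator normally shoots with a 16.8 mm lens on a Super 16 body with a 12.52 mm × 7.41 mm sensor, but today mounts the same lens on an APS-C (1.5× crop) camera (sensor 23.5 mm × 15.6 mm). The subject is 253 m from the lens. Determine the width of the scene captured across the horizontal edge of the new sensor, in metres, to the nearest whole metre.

354 m

The focal length stays 16.8 mm; the relevant sensor dimension is now w = 23.5 mm. Object distance dₒ = 253 m = 253000 mm.
Thin-lens field width W = w·(dₒ − f)/f = 23.5 × (253000 − 16.8)/16.8 ≈ 353875.310 mm = 353.875 m.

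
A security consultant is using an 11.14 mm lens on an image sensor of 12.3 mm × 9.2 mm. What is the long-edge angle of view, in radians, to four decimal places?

Angle of view α = 2·arctan(w/2f) with w = 12.3 mm and f = 11.14 mm.
w/2f = 0.55206; arctan(0.55206) ≈ 0.5044 rad, so α ≈ 1.0089 rad.

1.0089 rad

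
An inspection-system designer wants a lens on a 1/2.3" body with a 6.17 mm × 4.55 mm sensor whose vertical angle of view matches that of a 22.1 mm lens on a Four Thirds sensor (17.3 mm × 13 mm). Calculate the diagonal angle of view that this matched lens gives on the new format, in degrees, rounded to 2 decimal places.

52.72°

Equal vertical AOV ⇒ f₂ = f₁ · 4.55/13 = 22.1 × 0.35000 ≈ 7.7350 mm.
Sensor diagonal = √(6.17² + 4.55²) = √58.7714 ≈ 7.6663 mm.
Diagonal AOV on the new format = 2·arctan(7.6663 / (2 × 7.7350)) = 2·arctan(0.49556) ≈ 52.7220°.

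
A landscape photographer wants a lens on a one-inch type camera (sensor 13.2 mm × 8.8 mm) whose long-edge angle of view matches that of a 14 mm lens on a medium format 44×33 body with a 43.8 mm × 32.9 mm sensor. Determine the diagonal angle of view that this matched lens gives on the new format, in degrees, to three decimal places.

Equal long-edge AOV ⇒ f₂ = f₁ · 13.2/43.8 = 14 × 0.30137 ≈ 4.2192 mm.
Sensor diagonal = √(13.2² + 8.8²) = √251.6800 ≈ 15.8644 mm.
Diagonal AOV on the new format = 2·arctan(15.8644 / (2 × 4.2192)) = 2·arctan(1.88004) ≈ 123.9826°.

123.983°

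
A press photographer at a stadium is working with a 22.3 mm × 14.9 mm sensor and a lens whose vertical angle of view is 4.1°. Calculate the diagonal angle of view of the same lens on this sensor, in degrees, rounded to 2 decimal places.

From the vertical AOV: f = 14.9 / (2·tan(2.05°)) = 14.9 / 0.07159 ≈ 208.1324 mm.
Sensor diagonal = √(22.3² + 14.9²) = √719.3000 ≈ 26.8198 mm.
Diagonal AOV = 2·arctan(26.8198 / (2 × 208.1324)) = 2·arctan(0.06443) ≈ 7.3729°.

7.37°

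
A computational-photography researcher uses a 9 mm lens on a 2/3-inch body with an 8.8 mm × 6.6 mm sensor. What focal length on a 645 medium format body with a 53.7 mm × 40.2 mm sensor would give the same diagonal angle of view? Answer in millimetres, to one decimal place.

Sensor diagonal = √(8.8² + 6.6²) = √121.0000 ≈ 11.0000 mm.
Sensor diagonal = √(53.7² + 40.2²) = √4499.7300 ≈ 67.0800 mm.
Equal angle of view means equal diagonal/f ratio, so f₂ = f₁ · (diagonal₂/diagonal₁) = 9 × 67.0800/11.0000.
f₂ = 9 × 6.09818 ≈ 54.884 mm.

54.9 mm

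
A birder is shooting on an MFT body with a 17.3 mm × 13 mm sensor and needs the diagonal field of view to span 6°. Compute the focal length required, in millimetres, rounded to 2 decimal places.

206.46 mm

Sensor diagonal = √(17.3² + 13²) = √468.2900 ≈ 21.6400 mm.
From α = 2·arctan(d/2f) we get f = d / (2·tan(α/2)).
With d = 21.6400 mm and α/2 = 3°, tan(α/2) ≈ 0.05241, so f ≈ 21.6400 / 0.10482 ≈ 206.4580 mm.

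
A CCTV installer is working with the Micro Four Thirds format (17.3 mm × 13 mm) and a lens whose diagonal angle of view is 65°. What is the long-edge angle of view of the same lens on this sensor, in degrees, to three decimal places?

53.980°

Sensor diagonal = √(17.3² + 13²) = √468.2900 ≈ 21.6400 mm.
From the diagonal AOV: f = 21.6400 / (2·tan(32.5°)) = 21.6400 / 1.27414 ≈ 16.9840 mm.
Long-edge AOV = 2·arctan(17.3 / (2 × 16.9840)) = 2·arctan(0.50930) ≈ 53.9797°.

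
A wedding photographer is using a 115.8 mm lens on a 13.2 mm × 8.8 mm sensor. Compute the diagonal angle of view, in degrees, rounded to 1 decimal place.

Sensor diagonal = √(13.2² + 8.8²) = √251.6800 ≈ 15.8644 mm.
Angle of view α = 2·arctan(d/2f) with d = 15.8644 mm and f = 115.8 mm.
d/2f = 0.06850; arctan(0.06850) ≈ 3.9186°, so α ≈ 7.8372°.

7.8°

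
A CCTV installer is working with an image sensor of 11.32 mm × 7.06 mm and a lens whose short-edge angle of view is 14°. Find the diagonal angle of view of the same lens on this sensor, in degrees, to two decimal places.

From the short-edge AOV: f = 7.06 / (2·tan(7°)) = 7.06 / 0.24557 ≈ 28.7495 mm.
Sensor diagonal = √(11.32² + 7.06²) = √177.9860 ≈ 13.3411 mm.
Diagonal AOV = 2·arctan(13.3411 / (2 × 28.7495)) = 2·arctan(0.23202) ≈ 26.1257°.

26.13°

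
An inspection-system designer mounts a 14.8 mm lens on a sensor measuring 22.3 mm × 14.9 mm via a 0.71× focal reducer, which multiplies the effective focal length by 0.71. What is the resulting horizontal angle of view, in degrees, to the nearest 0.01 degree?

93.40°

Effective focal length f = 14.8 × 0.71 = 10.508 mm.
α = 2·arctan(22.3 / (2 × 10.508)) = 2·arctan(1.06110) ≈ 93.3958°.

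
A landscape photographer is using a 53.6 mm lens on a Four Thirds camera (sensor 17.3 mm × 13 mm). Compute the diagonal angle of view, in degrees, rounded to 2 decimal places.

22.83°

Sensor diagonal = √(17.3² + 13²) = √468.2900 ≈ 21.6400 mm.
Angle of view α = 2·arctan(d/2f) with d = 21.6400 mm and f = 53.6 mm.
d/2f = 0.20187; arctan(0.20187) ≈ 11.4127°, so α ≈ 22.8254°.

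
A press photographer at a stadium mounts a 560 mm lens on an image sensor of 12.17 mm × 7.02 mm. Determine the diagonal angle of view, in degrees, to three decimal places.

1.437°

Sensor diagonal = √(12.17² + 7.02²) = √197.3893 ≈ 14.0495 mm.
Angle of view α = 2·arctan(d/2f) with d = 14.0495 mm and f = 560 mm.
d/2f = 0.01254; arctan(0.01254) ≈ 0.7187°, so α ≈ 1.4374°.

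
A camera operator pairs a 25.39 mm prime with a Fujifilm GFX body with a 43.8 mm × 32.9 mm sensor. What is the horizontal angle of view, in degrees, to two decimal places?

81.56°

Angle of view α = 2·arctan(w/2f) with w = 43.8 mm and f = 25.39 mm.
w/2f = 0.86254; arctan(0.86254) ≈ 40.7792°, so α ≈ 81.5585°.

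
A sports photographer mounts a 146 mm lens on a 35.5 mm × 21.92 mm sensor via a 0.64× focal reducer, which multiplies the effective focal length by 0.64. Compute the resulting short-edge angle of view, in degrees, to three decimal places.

13.380°

Effective focal length f = 146 × 0.64 = 93.44 mm.
α = 2·arctan(21.92 / (2 × 93.44)) = 2·arctan(0.11729) ≈ 13.3798°.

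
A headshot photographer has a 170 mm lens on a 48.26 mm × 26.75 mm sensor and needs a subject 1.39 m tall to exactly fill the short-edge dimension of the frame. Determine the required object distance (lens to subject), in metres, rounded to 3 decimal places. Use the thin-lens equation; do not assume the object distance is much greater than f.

9.004 m

W: 1.39 m = 1390 mm.
Magnification m = h/W = dᵢ/dₒ; combined with 1/f = 1/dₒ + 1/dᵢ this gives dₒ = f·(1 + W/h).
dₒ = 170 mm × (1 + 1390/26.75) = 170 × 52.9626 ≈ 9003.645 mm = 9.00364 m.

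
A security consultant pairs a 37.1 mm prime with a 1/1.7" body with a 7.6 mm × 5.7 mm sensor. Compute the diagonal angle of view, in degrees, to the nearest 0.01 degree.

14.59°

Sensor diagonal = √(7.6² + 5.7²) = √90.2500 ≈ 9.5000 mm.
Angle of view α = 2·arctan(d/2f) with d = 9.5000 mm and f = 37.1 mm.
d/2f = 0.12803; arctan(0.12803) ≈ 7.2960°, so α ≈ 14.5920°.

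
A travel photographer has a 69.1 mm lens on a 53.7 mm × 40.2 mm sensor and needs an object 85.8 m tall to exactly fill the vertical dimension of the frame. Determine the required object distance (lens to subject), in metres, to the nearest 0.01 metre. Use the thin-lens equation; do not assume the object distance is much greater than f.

W: 85.8 m = 85800 mm.
Magnification m = h/W = dᵢ/dₒ; combined with 1/f = 1/dₒ + 1/dᵢ this gives dₒ = f·(1 + W/h).
dₒ = 69.1 mm × (1 + 85800/40.2) = 69.1 × 2135.3284 ≈ 147551.190 mm = 147.551 m.

147.55 m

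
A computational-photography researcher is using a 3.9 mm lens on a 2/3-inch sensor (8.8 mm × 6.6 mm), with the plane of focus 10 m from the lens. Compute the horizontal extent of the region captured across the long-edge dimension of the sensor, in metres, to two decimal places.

dₒ: 10 m = 10000 mm.
Similar triangles through the lens centre give W/dₒ = w/dᵢ; with 1/f = 1/dₒ + 1/dᵢ this gives W = w·(dₒ − f)/f.
W = 8.8 mm × (10000 − 3.9) / 3.9 = 8.8 × 2563.1026 ≈ 22555.303 mm = 22.5553 m.

22.56 m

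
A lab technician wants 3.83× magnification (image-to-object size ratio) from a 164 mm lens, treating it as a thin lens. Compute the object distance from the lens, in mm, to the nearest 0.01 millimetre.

206.82 mm

With m = dᵢ/dₒ and 1/f = 1/dₒ + 1/dᵢ, substituting dᵢ = m·dₒ gives 1/f = (1 + 1/m)/dₒ, hence dₒ = f·(1 + 1/m).
dₒ = 164 × (1 + 1/3.83) = 164 × 1.26110 ≈ 206.820 mm.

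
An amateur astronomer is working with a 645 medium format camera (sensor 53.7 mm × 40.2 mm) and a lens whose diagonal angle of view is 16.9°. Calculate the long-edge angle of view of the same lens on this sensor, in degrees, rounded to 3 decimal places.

13.564°

Sensor diagonal = √(53.7² + 40.2²) = √4499.7300 ≈ 67.0800 mm.
From the diagonal AOV: f = 67.0800 / (2·tan(8.45°)) = 67.0800 / 0.29712 ≈ 225.7690 mm.
Long-edge AOV = 2·arctan(53.7 / (2 × 225.7690)) = 2·arctan(0.11893) ≈ 13.5643°.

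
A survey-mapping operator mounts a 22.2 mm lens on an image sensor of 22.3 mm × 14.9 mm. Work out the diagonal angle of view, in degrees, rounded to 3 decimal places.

Sensor diagonal = √(22.3² + 14.9²) = √719.3000 ≈ 26.8198 mm.
Angle of view α = 2·arctan(d/2f) with d = 26.8198 mm and f = 22.2 mm.
d/2f = 0.60405; arctan(0.60405) ≈ 31.1340°, so α ≈ 62.2681°.

62.268°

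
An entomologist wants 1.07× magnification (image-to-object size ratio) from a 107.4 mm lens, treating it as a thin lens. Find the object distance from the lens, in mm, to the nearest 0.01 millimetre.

207.77 mm

With m = dᵢ/dₒ and 1/f = 1/dₒ + 1/dᵢ, substituting dᵢ = m·dₒ gives 1/f = (1 + 1/m)/dₒ, hence dₒ = f·(1 + 1/m).
dₒ = 107.4 × (1 + 1/1.07) = 107.4 × 1.93458 ≈ 207.774 mm.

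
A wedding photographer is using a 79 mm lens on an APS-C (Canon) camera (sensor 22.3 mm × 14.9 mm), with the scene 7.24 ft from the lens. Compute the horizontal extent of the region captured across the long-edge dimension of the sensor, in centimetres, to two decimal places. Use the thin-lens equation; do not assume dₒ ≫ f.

60.06 cm

dₒ: 7.24 ft × 304.8 mm/ft = 2206.75 mm.
Similar triangles through the lens centre give W/dₒ = w/dᵢ; with 1/f = 1/dₒ + 1/dᵢ this gives W = w·(dₒ − f)/f.
W = 22.3 mm × (2206.75 − 79) / 79 = 22.3 × 26.9336 ≈ 600.619 mm = 60.0619 cm.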